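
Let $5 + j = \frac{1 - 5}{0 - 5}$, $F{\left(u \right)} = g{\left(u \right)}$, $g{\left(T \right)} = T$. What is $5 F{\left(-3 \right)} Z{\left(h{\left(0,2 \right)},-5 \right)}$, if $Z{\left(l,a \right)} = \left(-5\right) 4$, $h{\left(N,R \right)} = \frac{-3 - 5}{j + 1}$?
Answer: $300$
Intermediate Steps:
$F{\left(u \right)} = u$
$j = - \frac{21}{5}$ ($j = -5 + \frac{1 - 5}{0 - 5} = -5 - \frac{4}{-5} = -5 - - \frac{4}{5} = -5 + \frac{4}{5} = - \frac{21}{5} \approx -4.2$)
$h{\left(N,R \right)} = \frac{5}{2}$ ($h{\left(N,R \right)} = \frac{-3 - 5}{- \frac{21}{5} + 1} = - \frac{8}{- \frac{16}{5}} = \left(-8\right) \left(- \frac{5}{16}\right) = \frac{5}{2}$)
$Z{\left(l,a \right)} = -20$
$5 F{\left(-3 \right)} Z{\left(h{\left(0,2 \right)},-5 \right)} = 5 \left(-3\right) \left(-20\right) = \left(-15\right) \left(-20\right) = 300$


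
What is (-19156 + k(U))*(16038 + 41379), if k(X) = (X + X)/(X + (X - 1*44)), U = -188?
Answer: -38494002754/35 ≈ -1.0998e+9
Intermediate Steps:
k(X) = 2*X/(-44 + 2*X) (k(X) = (2*X)/(X + (X - 44)) = (2*X)/(X + (-44 + X)) = (2*X)/(-44 + 2*X) = 2*X/(-44 + 2*X))
(-19156 + k(U))*(16038 + 41379) = (-19156 - 188/(-22 - 188))*(16038 + 41379) = (-19156 - 188/(-210))*57417 = (-19156 - 188*(-1/210))*57417 = (-19156 + 94/105)*57417 = -2011286/105*57417 = -38494002754/35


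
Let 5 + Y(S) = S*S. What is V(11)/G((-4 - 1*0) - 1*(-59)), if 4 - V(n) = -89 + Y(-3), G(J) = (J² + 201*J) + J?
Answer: 89/14135 ≈ 0.0062964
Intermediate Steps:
G(J) = J² + 202*J
Y(S) = -5 + S² (Y(S) = -5 + S*S = -5 + S²)
V(n) = 89 (V(n) = 4 - (-89 + (-5 + (-3)²)) = 4 - (-89 + (-5 + 9)) = 4 - (-89 + 4) = 4 - 1*(-85) = 4 + 85 = 89)
V(11)/G((-4 - 1*0) - 1*(-59)) = 89/((((-4 - 1*0) - 1*(-59))*(202 + ((-4 - 1*0) - 1*(-59))))) = 89/((((-4 + 0) + 59)*(202 + ((-4 + 0) + 59)))) = 89/(((-4 + 59)*(202 + (-4 + 59)))) = 89/((55*(202 + 55))) = 89/((55*257)) = 89/14135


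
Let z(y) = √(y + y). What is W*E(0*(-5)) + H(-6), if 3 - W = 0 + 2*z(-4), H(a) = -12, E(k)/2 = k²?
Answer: -12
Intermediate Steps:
E(k) = 2*k²
z(y) = √2*√y (z(y) = √(2*y) = √2*√y)
W = 3 - 4*I*√2 (W = 3 - (0 + 2*(√2*√(-4))) = 3 - (0 + 2*(√2*(2*I))) = 3 - (0 + 2*(2*I*√2)) = 3 - (0 + 4*I*√2) = 3 - 4*I*√2 ≈ 3.0 - 5.6569*I)
W*E(0*(-5)) + H(-6) = (3 - 4*I*√2)*(2*(0*(-5))²) - 12 = (3 - 4*I*√2)*(2*0²) - 12 = (3 - 4*I*√2)*(2*0) - 12 = (3 - 4*I*√2)*0 - 12 = 0 - 12 = -12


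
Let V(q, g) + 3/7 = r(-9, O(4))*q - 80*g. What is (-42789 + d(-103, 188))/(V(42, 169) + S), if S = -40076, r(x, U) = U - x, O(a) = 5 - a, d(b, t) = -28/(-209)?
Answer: 62600111/77797115 ≈ 0.80466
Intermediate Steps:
d(b, t) = 28/209 (d(b, t) = -28*(-1/209) = 28/209)
V(q, g) = -3/7 - 80*g + 10*q (V(q, g) = -3/7 + (((5 - 1*4) - 1*(-9))*q - 80*g) = -3/7 + (((5 - 4) + 9)*q - 80*g) = -3/7 + ((1 + 9)*q - 80*g) = -3/7 + (10*q - 80*g) = -3/7 + (-80*g + 10*q) = -3/7 - 80*g + 10*q)
(-42789 + d(-103, 188))/(V(42, 169) + S) = (-42789 + 28/209)/((-3/7 - 80*169 + 10*42) - 40076) = -8942873/(209*((-3/7 - 13520 + 420) - 40076)) = -8942873/(209*(-91703/7 - 40076)) = -8942873/(209*(-372235/7)) = -8942873/209*(-7/372235) = 62600111/77797115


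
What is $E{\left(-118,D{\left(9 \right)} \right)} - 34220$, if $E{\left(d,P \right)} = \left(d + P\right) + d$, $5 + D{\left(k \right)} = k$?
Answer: $-34452$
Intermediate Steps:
$D{\left(k \right)} = -5 + k$
$E{\left(d,P \right)} = P + 2 d$ ($E{\left(d,P \right)} = \left(P + d\right) + d = P + 2 d$)
$E{\left(-118,D{\left(9 \right)} \right)} - 34220 = \left(\left(-5 + 9\right) + 2 \left(-118\right)\right) - 34220 = \left(4 - 236\right) - 34220 = -232 - 34220 = -34452$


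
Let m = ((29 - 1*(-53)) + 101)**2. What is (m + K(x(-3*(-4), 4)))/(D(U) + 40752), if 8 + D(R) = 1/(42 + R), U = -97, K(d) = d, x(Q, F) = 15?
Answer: 614240/746973 ≈ 0.82231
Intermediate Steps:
m = 33489 (m = ((29 + 53) + 101)**2 = (82 + 101)**2 = 183**2 = 33489)
D(R) = -8 + 1/(42 + R)
(m + K(x(-3*(-4), 4)))/(D(U) + 40752) = (33489 + 15)/((-335 - 8*(-97))/(42 - 97) + 40752) = 33504/((-335 + 776)/(-55) + 40752) = 33504/(-1/55*441 + 40752) = 33504/(-441/55 + 40752) = 33504/(2240919/55) = 33504*(55/2240919) = 614240/746973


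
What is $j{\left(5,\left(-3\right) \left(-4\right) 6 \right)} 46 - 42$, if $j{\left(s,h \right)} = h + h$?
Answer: $6582$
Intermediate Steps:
$j{\left(s,h \right)} = 2 h$
$j{\left(5,\left(-3\right) \left(-4\right) 6 \right)} 46 - 42 = 2 \left(-3\right) \left(-4\right) 6 \cdot 46 - 42 = 2 \cdot 12 \cdot 6 \cdot 46 - 42 = 2 \cdot 72 \cdot 46 - 42 = 144 \cdot 46 - 42 = 6624 - 42 = 6582$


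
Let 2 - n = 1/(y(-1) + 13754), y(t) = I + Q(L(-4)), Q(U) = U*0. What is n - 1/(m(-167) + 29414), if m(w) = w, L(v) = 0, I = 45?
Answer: 807115660/403579353 ≈ 1.9999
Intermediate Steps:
Q(U) = 0
y(t) = 45 (y(t) = 45 + 0 = 45)
n = 27597/13799 (n = 2 - 1/(45 + 13754) = 2 - 1/13799 = 27597/13799 ≈ 1.9999)
n - 1/(m(-167) + 29414) = 27597/13799 - 1/(-167 + 29414) = 27597/13799 - 1/29247 = 807115660/403579353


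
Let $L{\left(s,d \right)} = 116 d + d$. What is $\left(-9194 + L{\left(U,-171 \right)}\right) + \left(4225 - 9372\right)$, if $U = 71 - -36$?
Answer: $-34348$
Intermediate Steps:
$U = 107$ ($U = 71 + 36 = 107$)
$L{\left(s,d \right)} = 117 d$
$\left(-9194 + L{\left(U,-171 \right)}\right) + \left(4225 - 9372\right) = \left(-9194 + 117 \left(-171\right)\right) + \left(4225 - 9372\right) = \left(-9194 - 20007\right) - 5147 = -29201 - 5147 = -34348$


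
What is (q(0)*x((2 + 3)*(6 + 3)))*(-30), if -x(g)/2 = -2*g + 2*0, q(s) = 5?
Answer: -27000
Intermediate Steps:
x(g) = 4*g (x(g) = -2*(-2*g + 2*0) = -2*(-2*g + 0) = -(-4)*g = 4*g)
(q(0)*x((2 + 3)*(6 + 3)))*(-30) = (5*(4*((2 + 3)*(6 + 3))))*(-30) = (5*(4*(5*9)))*(-30) = (5*(4*45))*(-30) = (5*180)*(-30) = 900*(-30) = -27000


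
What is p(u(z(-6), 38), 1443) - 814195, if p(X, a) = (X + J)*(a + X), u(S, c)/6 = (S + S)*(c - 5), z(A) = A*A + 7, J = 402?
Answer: 321135335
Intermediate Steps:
z(A) = 7 + A² (z(A) = A² + 7 = 7 + A²)
u(S, c) = 12*S*(-5 + c) (u(S, c) = 6*((S + S)*(c - 5)) = 6*((2*S)*(-5 + c)) = 6*(2*S*(-5 + c)) = 12*S*(-5 + c))
p(X, a) = (402 + X)*(X + a) (p(X, a) = (X + 402)*(a + X) = (402 + X)*(X + a))
p(u(z(-6), 38), 1443) - 814195 = ((12*(7 + (-6)²)*(-5 + 38))² + 402*(12*(7 + (-6)²)*(-5 + 38)) + 402*1443 + (12*(7 + (-6)²)*(-5 + 38))*1443) - 814195 = ((12*(7 + 36)*33)² + 402*(12*(7 + 36)*33) + 580086 + (12*(7 + 36)*33)*1443) - 814195 = ((12*43*33)² + 402*(12*43*33) + 580086 + (12*43*33)*1443) - 814195 = (17028² + 402*17028 + 580086 + 17028*1443) - 814195 = (289952784 + 6845256 + 580086 + 24571404) - 814195 = 321949530 - 814195 = 321135335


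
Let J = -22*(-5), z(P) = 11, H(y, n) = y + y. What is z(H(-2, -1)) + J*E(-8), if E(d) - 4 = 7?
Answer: 1221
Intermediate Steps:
H(y, n) = 2*y
E(d) = 11 (E(d) = 4 + 7 = 11)
J = 110
z(H(-2, -1)) + J*E(-8) = 11 + 110*11 = 11 + 1210 = 1221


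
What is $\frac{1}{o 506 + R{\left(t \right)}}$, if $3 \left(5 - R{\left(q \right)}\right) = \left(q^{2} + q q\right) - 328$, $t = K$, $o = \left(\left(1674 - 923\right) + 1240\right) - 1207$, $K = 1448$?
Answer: $- \frac{3}{3002953} \approx -9.9902 \cdot 10^{-7}$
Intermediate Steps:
$o = 784$ ($o = \left(751 + 1240\right) - 1207 = 1991 - 1207 = 784$)
$t = 1448$
$R{\left(q \right)} = \frac{343}{3} - \frac{2 q^{2}}{3}$ ($R{\left(q \right)} = 5 - \frac{\left(q^{2} + q q\right) - 328}{3} = 5 - \frac{\left(q^{2} + q^{2}\right) - 328}{3} = 5 - \frac{2 q^{2} - 328}{3} = 5 - \frac{-328 + 2 q^{2}}{3} = 5 - \left(- \frac{328}{3} + \frac{2 q^{2}}{3}\right) = \frac{343}{3} - \frac{2 q^{2}}{3}$)
$\frac{1}{o 506 + R{\left(t \right)}} = \frac{1}{784 \cdot 506 + \left(\frac{343}{3} - \frac{2 \cdot 1448^{2}}{3}\right)} = \frac{1}{396704 + \left(\frac{343}{3} - \frac{4193408}{3}\right)} = \frac{1}{396704 - \frac{4193065}{3}} = \frac{1}{- \frac{3002953}{3}} = - \frac{3}{3002953}$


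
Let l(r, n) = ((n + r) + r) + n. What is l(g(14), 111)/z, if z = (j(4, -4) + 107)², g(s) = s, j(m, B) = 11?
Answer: 125/6962 ≈ 0.017955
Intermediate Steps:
l(r, n) = 2*n + 2*r (l(r, n) = (n + 2*r) + n = 2*n + 2*r)
z = 13924 (z = (11 + 107)² = 118² = 13924)
l(g(14), 111)/z = (2*111 + 2*14)/13924 = (222 + 28)*(1/13924) = 250*(1/13924) = 125/6962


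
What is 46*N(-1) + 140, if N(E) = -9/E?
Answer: 554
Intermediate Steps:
46*N(-1) + 140 = 46*(-9/(-1)) + 140 = 46*(-9*(-1)) + 140 = 46*9 + 140 = 414 + 140 = 554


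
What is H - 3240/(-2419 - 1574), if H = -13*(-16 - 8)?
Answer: 416352/1331 ≈ 312.81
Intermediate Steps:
H = 312 (H = -13*(-24) = 312)
H - 3240/(-2419 - 1574) = 312 - 3240/(-2419 - 1574) = 312 - 3240/(-3993) = 312 - 3240*(-1)/3993 = 312 - 1*(-1080/1331) = 312 + 1080/1331 = 416352/1331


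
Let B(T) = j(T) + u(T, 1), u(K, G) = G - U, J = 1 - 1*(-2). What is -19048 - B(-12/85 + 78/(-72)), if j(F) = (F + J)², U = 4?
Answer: -19817697721/1040400 ≈ -19048.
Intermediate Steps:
J = 3 (J = 1 + 2 = 3)
j(F) = (3 + F)² (j(F) = (F + 3)² = (3 + F)²)
u(K, G) = -4 + G (u(K, G) = G - 1*4 = G - 4 = -4 + G)
B(T) = -3 + (3 + T)² (B(T) = (3 + T)² + (-4 + 1) = (3 + T)² - 3 = -3 + (3 + T)²)
-19048 - B(-12/85 + 78/(-72)) = -19048 - (-3 + (3 + (-12/85 + 78/(-72)))²) = -19048 - (-3 + (3 + (-12*1/85 + 78*(-1/72)))²) = -19048 - (-3 + (3 + (-12/85 - 13/12))²) = -19048 - (-3 + (3 - 1249/1020)²) = -19048 - (-3 + (1811/1020)²) = -19048 - (-3 + 3279721/1040400) = -19048 - 1*158521/1040400 = -19048 - 158521/1040400 = -19817697721/1040400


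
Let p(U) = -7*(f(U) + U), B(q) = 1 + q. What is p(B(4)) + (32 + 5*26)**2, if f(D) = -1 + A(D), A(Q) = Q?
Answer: 26181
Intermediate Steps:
f(D) = -1 + D
p(U) = 7 - 14*U (p(U) = -7*((-1 + U) + U) = -7*(-1 + 2*U) = 7 - 14*U)
p(B(4)) + (32 + 5*26)**2 = (7 - 14*(1 + 4)) + (32 + 5*26)**2 = (7 - 14*5) + (32 + 130)**2 = (7 - 70) + 162**2 = -63 + 26244 = 26181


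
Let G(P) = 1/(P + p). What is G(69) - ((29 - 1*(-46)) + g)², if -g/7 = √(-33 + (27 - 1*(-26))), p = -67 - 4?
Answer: -13211/2 + 2100*√5 ≈ -1909.8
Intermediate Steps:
p = -71
g = -14*√5 (g = -7*√(-33 + (27 - 1*(-26))) = -7*√(-33 + (27 + 26)) = -7*√(-33 + 53) = -14*√5 ≈ -31.305)
G(P) = 1/(-71 + P) (G(P) = 1/(P - 71) = 1/(-71 + P))
G(69) - ((29 - 1*(-46)) + g)² = 1/(-71 + 69) - ((29 - 1*(-46)) - 14*√5)² = 1/(-2) - ((29 + 46) - 14*√5)² = -½ - (75 - 14*√5)²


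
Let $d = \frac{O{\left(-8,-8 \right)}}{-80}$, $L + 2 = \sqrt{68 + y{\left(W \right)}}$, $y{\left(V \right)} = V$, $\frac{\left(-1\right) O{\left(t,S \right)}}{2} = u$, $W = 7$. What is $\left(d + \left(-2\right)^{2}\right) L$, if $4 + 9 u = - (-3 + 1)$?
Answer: $- \frac{719}{90} + \frac{719 \sqrt{3}}{36} \approx 26.604$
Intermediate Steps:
$u = - \frac{2}{9}$ ($u = - \frac{4}{9} + \frac{\left(-1\right) \left(-3 + 1\right)}{9} = - \frac{4}{9} + \frac{\left(-1\right) \left(-2\right)}{9} = - \frac{4}{9} + \frac{1}{9} \cdot 2 = - \frac{4}{9} + \frac{2}{9} = - \frac{2}{9} \approx -0.22222$)
$O{\left(t,S \right)} = \frac{4}{9}$ ($O{\left(t,S \right)} = \left(-2\right) \left(- \frac{2}{9}\right) = \frac{4}{9}$)
$L = -2 + 5 \sqrt{3}$ ($L = -2 + \sqrt{68 + 7} = -2 + \sqrt{75} = -2 + 5 \sqrt{3} \approx 6.6603$)
$d = - \frac{1}{180}$ ($d = \frac{4}{9 \left(-80\right)} = \frac{4}{9} \left(- \frac{1}{80}\right) = - \frac{1}{180} \approx -0.0055556$)
$\left(d + \left(-2\right)^{2}\right) L = \left(- \frac{1}{180} + \left(-2\right)^{2}\right) \left(-2 + 5 \sqrt{3}\right) = \left(- \frac{1}{180} + 4\right) \left(-2 + 5 \sqrt{3}\right) = \frac{719 \left(-2 + 5 \sqrt{3}\right)}{180} = - \frac{719}{90} + \frac{719 \sqrt{3}}{36}$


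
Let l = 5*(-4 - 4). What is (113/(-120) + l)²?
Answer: 24137569/14400 ≈ 1676.2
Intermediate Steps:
l = -40 (l = 5*(-8) = -40)
(113/(-120) + l)² = (113/(-120) - 40)² = (113*(-1/120) - 40)² = (-113/120 - 40)² = (-4913/120)² = 24137569/14400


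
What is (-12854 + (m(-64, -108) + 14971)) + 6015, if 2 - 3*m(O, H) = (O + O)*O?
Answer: 5402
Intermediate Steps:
m(O, H) = 2/3 - 2*O**2/3 (m(O, H) = 2/3 - (O + O)*O/3 = 2/3 - 2*O*O/3 = 2/3 - 2*O**2/3)
(-12854 + (m(-64, -108) + 14971)) + 6015 = (-12854 + ((2/3 - 2/3*(-64)**2) + 14971)) + 6015 = (-12854 + ((2/3 - 2/3*4096) + 14971)) + 6015 = (-12854 + ((2/3 - 8192/3) + 14971)) + 6015 = (-12854 + (-2730 + 14971)) + 6015 = (-12854 + 12241) + 6015 = -613 + 6015 = 5402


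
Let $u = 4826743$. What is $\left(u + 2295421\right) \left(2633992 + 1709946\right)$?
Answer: $30938238841832$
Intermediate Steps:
$\left(u + 2295421\right) \left(2633992 + 1709946\right) = \left(4826743 + 2295421\right) \left(2633992 + 1709946\right) = 7122164 \cdot 4343938 = 30938238841832$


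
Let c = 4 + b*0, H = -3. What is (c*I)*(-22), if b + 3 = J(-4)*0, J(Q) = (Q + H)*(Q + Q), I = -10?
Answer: 880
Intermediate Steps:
J(Q) = 2*Q*(-3 + Q) (J(Q) = (Q - 3)*(Q + Q) = (-3 + Q)*(2*Q) = 2*Q*(-3 + Q))
b = -3 (b = -3 + (2*(-4)*(-3 - 4))*0 = -3 + (2*(-4)*(-7))*0 = -3 + 56*0 = -3 + 0 = -3)
c = 4 (c = 4 - 3*0 = 4 + 0 = 4)
(c*I)*(-22) = (4*(-10))*(-22) = -40*(-22) = 880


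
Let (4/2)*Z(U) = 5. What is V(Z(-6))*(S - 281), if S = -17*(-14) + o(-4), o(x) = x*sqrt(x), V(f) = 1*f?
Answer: -215/2 - 20*I ≈ -107.5 - 20.0*I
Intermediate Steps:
Z(U) = 5/2 (Z(U) = (1/2)*5 = 5/2)
V(f) = f
o(x) = x**(3/2)
S = 238 - 8*I (S = -17*(-14) + (-4)**(3/2) = 238 - 8*I ≈ 238.0 - 8.0*I)
V(Z(-6))*(S - 281) = 5*((238 - 8*I) - 281)/2 = 5*(-43 - 8*I)/2 = -215/2 - 20*I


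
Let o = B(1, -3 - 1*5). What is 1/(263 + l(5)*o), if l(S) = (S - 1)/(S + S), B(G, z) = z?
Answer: 5/1299 ≈ 0.0038491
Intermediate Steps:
l(S) = (-1 + S)/(2*S) (l(S) = (-1 + S)/((2*S)) = (-1 + S)*(1/(2*S)) = (-1 + S)/(2*S))
o = -8 (o = -3 - 1*5 = -3 - 5 = -8)
1/(263 + l(5)*o) = 1/(263 + ((½)*(-1 + 5)/5)*(-8)) = 1/(263 + ((½)*(⅕)*4)*(-8)) = 1/(263 + (⅖)*(-8)) = 1/(263 - 16/5) = 1/(1299/5) = 5/1299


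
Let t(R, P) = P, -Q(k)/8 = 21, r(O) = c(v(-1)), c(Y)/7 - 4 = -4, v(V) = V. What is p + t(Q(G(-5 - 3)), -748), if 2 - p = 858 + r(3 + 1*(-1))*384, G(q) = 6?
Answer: -1604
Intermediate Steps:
c(Y) = 0 (c(Y) = 28 + 7*(-4) = 28 - 28 = 0)
r(O) = 0
Q(k) = -168 (Q(k) = -8*21 = -168)
p = -856 (p = 2 - (858 + 0*384) = 2 - (858 + 0) = 2 - 1*858 = 2 - 858 = -856)
p + t(Q(G(-5 - 3)), -748) = -856 - 748 = -1604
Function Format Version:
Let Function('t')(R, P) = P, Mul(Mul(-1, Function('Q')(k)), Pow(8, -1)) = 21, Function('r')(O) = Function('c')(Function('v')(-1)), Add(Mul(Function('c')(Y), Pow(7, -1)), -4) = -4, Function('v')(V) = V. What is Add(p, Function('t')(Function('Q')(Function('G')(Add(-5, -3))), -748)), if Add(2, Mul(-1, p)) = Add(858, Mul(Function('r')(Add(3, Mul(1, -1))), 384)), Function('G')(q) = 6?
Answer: -1604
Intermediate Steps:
Function('c')(Y) = 0 (Function('c')(Y) = Add(28, Mul(7, -4)) = Add(28, -28) = 0)
Function('r')(O) = 0
Function('Q')(k) = -168 (Function('Q')(k) = Mul(-8, 21) = -168)
p = -856 (p = Add(2, Mul(-1, Add(858, Mul(0, 384)))) = Add(2, Mul(-1, Add(858, 0))) = Add(2, Mul(-1, 858)) = Add(2, -858) = -856)
Add(p, Function('t')(Function('Q')(Function('G')(Add(-5, -3))), -748)) = Add(-856, -748) = -1604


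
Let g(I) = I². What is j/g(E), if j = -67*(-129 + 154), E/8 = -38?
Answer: -1675/92416 ≈ -0.018125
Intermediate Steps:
E = -304 (E = 8*(-38) = -304)
j = -1675 (j = -67*25 = -1675)
j/g(E) = -1675/((-304)²) = -1675/92416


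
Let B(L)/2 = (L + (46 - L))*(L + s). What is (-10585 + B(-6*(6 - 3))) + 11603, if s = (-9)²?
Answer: 6814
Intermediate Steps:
s = 81
B(L) = 7452 + 92*L (B(L) = 2*((L + (46 - L))*(L + 81)) = 2*(46*(81 + L)) = 2*(3726 + 46*L) = 7452 + 92*L)
(-10585 + B(-6*(6 - 3))) + 11603 = (-10585 + (7452 + 92*(-6*(6 - 3)))) + 11603 = (-10585 + (7452 + 92*(-6*3))) + 11603 = (-10585 + (7452 + 92*(-18))) + 11603 = (-10585 + (7452 - 1656)) + 11603 = (-10585 + 5796) + 11603 = -4789 + 11603 = 6814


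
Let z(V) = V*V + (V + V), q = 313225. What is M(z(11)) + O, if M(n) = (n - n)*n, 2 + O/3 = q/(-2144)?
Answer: -14217/32 ≈ -444.28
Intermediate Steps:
O = -14217/32 (O = -6 + 3*(313225/(-2144)) = -6 + 3*(313225*(-1/2144)) = -6 + 3*(-4675/32) = -6 - 14025/32 = -14217/32 ≈ -444.28)
z(V) = V² + 2*V
M(n) = 0 (M(n) = 0*n = 0)
M(z(11)) + O = 0 - 14217/32 = -14217/32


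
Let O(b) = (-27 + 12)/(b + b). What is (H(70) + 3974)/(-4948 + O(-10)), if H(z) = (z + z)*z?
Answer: -55096/19789 ≈ -2.7842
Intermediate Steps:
H(z) = 2*z² (H(z) = (2*z)*z = 2*z²)
O(b) = -15/(2*b) (O(b) = -15*1/(2*b) = -15/(2*b))
(H(70) + 3974)/(-4948 + O(-10)) = (2*70² + 3974)/(-4948 - 15/2/(-10)) = (2*4900 + 3974)/(-4948 - 15/2*(-⅒)) = (9800 + 3974)/(-4948 + ¾) = 13774/(-19789/4) = 13774*(-4/19789) = -55096/19789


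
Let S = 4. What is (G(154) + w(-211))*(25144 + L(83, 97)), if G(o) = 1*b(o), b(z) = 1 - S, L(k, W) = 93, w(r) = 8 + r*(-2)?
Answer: 10776199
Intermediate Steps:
w(r) = 8 - 2*r
b(z) = -3 (b(z) = 1 - 1*4 = 1 - 4 = -3)
G(o) = -3 (G(o) = 1*(-3) = -3)
(G(154) + w(-211))*(25144 + L(83, 97)) = (-3 + (8 - 2*(-211)))*(25144 + 93) = (-3 + (8 + 422))*25237 = (-3 + 430)*25237 = 427*25237 = 10776199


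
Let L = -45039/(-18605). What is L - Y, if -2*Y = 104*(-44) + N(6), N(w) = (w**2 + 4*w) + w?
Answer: -41909236/18605 ≈ -2252.6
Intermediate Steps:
N(w) = w**2 + 5*w
Y = 2255 (Y = -(104*(-44) + 6*(5 + 6))/2 = -(-4576 + 6*11)/2 = -(-4576 + 66)/2 = -1/2*(-4510) = 2255)
L = 45039/18605 (L = -45039*(-1/18605) = 45039/18605 ≈ 2.4208)
L - Y = 45039/18605 - 1*2255 = 45039/18605 - 2255 = -41909236/18605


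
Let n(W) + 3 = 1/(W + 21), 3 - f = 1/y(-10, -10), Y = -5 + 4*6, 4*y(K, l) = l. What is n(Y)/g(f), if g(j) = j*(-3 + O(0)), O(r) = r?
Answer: 7/24 ≈ 0.29167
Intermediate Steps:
y(K, l) = l/4
Y = 19 (Y = -5 + 24 = 19)
f = 17/5 (f = 3 - 1/((¼)*(-10)) = 3 - 1/(-5/2) = 3 - 1*(-⅖) = 3 + ⅖ = 17/5 ≈ 3.4000)
g(j) = -3*j (g(j) = j*(-3 + 0) = j*(-3) = -3*j)
n(W) = -3 + 1/(21 + W) (n(W) = -3 + 1/(W + 21) = -3 + 1/(21 + W))
n(Y)/g(f) = ((-62 - 3*19)/(21 + 19))/((-3*17/5)) = ((-62 - 57)/40)/(-51/5) = ((1/40)*(-119))*(-5/51) = -119/40*(-5/51) = 7/24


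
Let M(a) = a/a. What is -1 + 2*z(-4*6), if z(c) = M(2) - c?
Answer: 49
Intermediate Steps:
M(a) = 1
z(c) = 1 - c
-1 + 2*z(-4*6) = -1 + 2*(1 - (-4)*6) = -1 + 2*(1 - 1*(-24)) = -1 + 2*(1 + 24) = -1 + 2*25 = -1 + 50 = 49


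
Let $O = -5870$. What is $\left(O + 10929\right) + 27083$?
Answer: $32142$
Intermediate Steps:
$\left(O + 10929\right) + 27083 = \left(-5870 + 10929\right) + 27083 = 5059 + 27083 = 32142$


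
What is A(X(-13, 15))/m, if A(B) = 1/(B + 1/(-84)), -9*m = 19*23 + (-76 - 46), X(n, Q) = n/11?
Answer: 132/5515 ≈ 0.023935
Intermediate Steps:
X(n, Q) = n/11 (X(n, Q) = n*(1/11) = n/11)
m = -35 (m = -(19*23 + (-76 - 46))/9 = -(437 - 122)/9 = -1/9*315 = -35)
A(B) = 1/(-1/84 + B) (A(B) = 1/(B - 1/84) = 1/(-1/84 + B))
A(X(-13, 15))/m = (84/(-1 + 84*((1/11)*(-13))))/(-35) = (84/(-1 + 84*(-13/11)))*(-1/35) = (84/(-1 - 1092/11))*(-1/35) = (84/(-1103/11))*(-1/35) = (84*(-11/1103))*(-1/35) = -924/1103*(-1/35) = 132/5515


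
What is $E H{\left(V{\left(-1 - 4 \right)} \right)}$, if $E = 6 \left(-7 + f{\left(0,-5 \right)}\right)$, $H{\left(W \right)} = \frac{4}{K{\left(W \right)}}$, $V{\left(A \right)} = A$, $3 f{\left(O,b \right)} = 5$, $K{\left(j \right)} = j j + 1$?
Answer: $- \frac{64}{13} \approx -4.9231$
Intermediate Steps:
$K{\left(j \right)} = 1 + j^{2}$ ($K{\left(j \right)} = j^{2} + 1 = 1 + j^{2}$)
$f{\left(O,b \right)} = \frac{5}{3}$ ($f{\left(O,b \right)} = \frac{1}{3} \cdot 5 = \frac{5}{3}$)
$H{\left(W \right)} = \frac{4}{1 + W^{2}}$
$E = -32$ ($E = 6 \left(-7 + \frac{5}{3}\right) = 6 \left(- \frac{16}{3}\right) = -32$)
$E H{\left(V{\left(-1 - 4 \right)} \right)} = - 32 \frac{4}{1 + \left(-1 - 4\right)^{2}} = - 32 \frac{4}{1 + \left(-5\right)^{2}} = - 32 \frac{4}{1 + 25} = - 32 \cdot \frac{4}{26} = - 32 \cdot 4 \cdot \frac{1}{26} = \left(-32\right) \frac{2}{13} = - \frac{64}{13}$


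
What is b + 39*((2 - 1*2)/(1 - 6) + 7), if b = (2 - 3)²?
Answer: 274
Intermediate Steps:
b = 1 (b = (-1)² = 1)
b + 39*((2 - 1*2)/(1 - 6) + 7) = 1 + 39*((2 - 1*2)/(1 - 6) + 7) = 1 + 39*((2 - 2)/(-5) + 7) = 1 + 39*(0*(-⅕) + 7) = 1 + 39*(0 + 7) = 1 + 39*7 = 1 + 273 = 274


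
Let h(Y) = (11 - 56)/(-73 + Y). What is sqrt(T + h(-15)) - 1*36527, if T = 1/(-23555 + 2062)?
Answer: -36527 + sqrt(457287948062)/945692 ≈ -36526.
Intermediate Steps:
T = -1/21493 (T = 1/(-21493) = -1/21493 ≈ -4.6527e-5)
h(Y) = -45/(-73 + Y)
sqrt(T + h(-15)) - 1*36527 = sqrt(-1/21493 - 45/(-73 - 15)) - 1*36527 = sqrt(-1/21493 - 45/(-88)) - 36527 = sqrt(-1/21493 - 45*(-1/88)) - 36527 = sqrt(-1/21493 + 45/88) - 36527 = sqrt(967097/1891384) - 36527 = sqrt(457287948062)/945692 - 36527 = -36527 + sqrt(457287948062)/945692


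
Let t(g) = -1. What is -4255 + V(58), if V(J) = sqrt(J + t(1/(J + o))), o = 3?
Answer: -4255 + sqrt(57) ≈ -4247.5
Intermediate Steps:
V(J) = sqrt(-1 + J) (V(J) = sqrt(J - 1) = sqrt(-1 + J))
-4255 + V(58) = -4255 + sqrt(-1 + 58) = -4255 + sqrt(57)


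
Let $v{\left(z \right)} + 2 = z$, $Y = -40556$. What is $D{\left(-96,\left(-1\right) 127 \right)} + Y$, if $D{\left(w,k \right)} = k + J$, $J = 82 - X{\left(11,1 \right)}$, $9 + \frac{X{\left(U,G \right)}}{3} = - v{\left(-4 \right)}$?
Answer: $-40592$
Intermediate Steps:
$v{\left(z \right)} = -2 + z$
$X{\left(U,G \right)} = -9$ ($X{\left(U,G \right)} = -27 + 3 \left(- (-2 - 4)\right) = -27 + 3 \left(\left(-1\right) \left(-6\right)\right) = -27 + 3 \cdot 6 = -27 + 18 = -9$)
$J = 91$ ($J = 82 - -9 = 82 + 9 = 91$)
$D{\left(w,k \right)} = 91 + k$ ($D{\left(w,k \right)} = k + 91 = 91 + k$)
$D{\left(-96,\left(-1\right) 127 \right)} + Y = \left(91 - 127\right) - 40556 = -36 - 40556 = -40592$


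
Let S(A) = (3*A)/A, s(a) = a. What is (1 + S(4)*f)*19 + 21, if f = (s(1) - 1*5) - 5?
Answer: -473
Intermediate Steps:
f = -9 (f = (1 - 1*5) - 5 = (1 - 5) - 5 = -4 - 5 = -9)
S(A) = 3
(1 + S(4)*f)*19 + 21 = (1 + 3*(-9))*19 + 21 = (1 - 27)*19 + 21 = -26*19 + 21 = -494 + 21 = -473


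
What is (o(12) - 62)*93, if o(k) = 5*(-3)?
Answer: -7161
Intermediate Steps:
o(k) = -15
(o(12) - 62)*93 = (-15 - 62)*93 = -77*93 = -7161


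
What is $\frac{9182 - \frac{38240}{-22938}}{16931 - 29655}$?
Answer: $- \frac{52663739}{72965778} \approx -0.72176$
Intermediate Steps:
$\frac{9182 - \frac{38240}{-22938}}{16931 - 29655} = \frac{9182 - - \frac{19120}{11469}}{-12724} = \left(9182 + \frac{19120}{11469}\right) \left(- \frac{1}{12724}\right) = \frac{105327478}{11469} \left(- \frac{1}{12724}\right) = - \frac{52663739}{72965778}$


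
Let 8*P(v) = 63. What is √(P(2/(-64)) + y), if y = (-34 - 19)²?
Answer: √45070/4 ≈ 53.074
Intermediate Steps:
y = 2809 (y = (-53)² = 2809)
P(v) = 63/8 (P(v) = (⅛)*63 = 63/8)
√(P(2/(-64)) + y) = √(63/8 + 2809) = √(22535/8) = √45070/4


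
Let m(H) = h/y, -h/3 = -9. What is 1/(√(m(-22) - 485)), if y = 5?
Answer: -I*√11990/2398 ≈ -0.045663*I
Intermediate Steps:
h = 27 (h = -3*(-9) = 27)
m(H) = 27/5
1/(√(m(-22) - 485)) = 1/(√(27/5 - 485)) = 1/(√(-2398/5)) = 1/(I*√11990/5) = -I*√11990/2398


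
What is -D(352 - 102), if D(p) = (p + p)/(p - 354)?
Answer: 125/26 ≈ 4.8077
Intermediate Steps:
D(p) = 2*p/(-354 + p) (D(p) = (2*p)/(-354 + p) = 2*p/(-354 + p))
-D(352 - 102) = -2*(352 - 102)/(-354 + (352 - 102)) = -2*250/(-354 + 250) = -2*250/(-104) = -2*250*(-1)/104 = -1*(-125/26) = 125/26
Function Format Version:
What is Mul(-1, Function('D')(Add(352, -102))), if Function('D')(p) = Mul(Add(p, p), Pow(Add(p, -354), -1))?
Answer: Rational(125, 26) ≈ 4.8077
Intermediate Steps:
Function('D')(p) = Mul(2, p, Pow(Add(-354, p), -1)) (Function('D')(p) = Mul(Mul(2, p), Pow(Add(-354, p), -1)) = Mul(2, p, Pow(Add(-354, p), -1)))
Mul(-1, Function('D')(Add(352, -102))) = Mul(-1, Mul(2, Add(352, -102), Pow(Add(-354, Add(352, -102)), -1))) = Mul(-1, Mul(2, 250, Pow(Add(-354, 250), -1))) = Mul(-1, Mul(2, 250, Pow(-104, -1))) = Mul(-1, Mul(2, 250, Rational(-1, 104))) = Mul(-1, Rational(-125, 26)) = Rational(125, 26)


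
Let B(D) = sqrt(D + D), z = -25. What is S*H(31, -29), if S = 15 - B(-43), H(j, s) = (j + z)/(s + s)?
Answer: -45/29 + 3*I*sqrt(86)/29 ≈ -1.5517 + 0.95934*I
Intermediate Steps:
B(D) = sqrt(2)*sqrt(D) (B(D) = sqrt(2*D) = sqrt(2)*sqrt(D))
H(j, s) = (-25 + j)/(2*s) (H(j, s) = (j - 25)/(s + s) = (-25 + j)/((2*s)) = (-25 + j)*(1/(2*s)) = (-25 + j)/(2*s))
S = 15 - I*sqrt(86) (S = 15 - sqrt(2)*sqrt(-43) = 15 - sqrt(2)*I*sqrt(43) = 15 - I*sqrt(86) ≈ 15.0 - 9.2736*I)
S*H(31, -29) = (15 - I*sqrt(86))*((1/2)*(-25 + 31)/(-29)) = (15 - I*sqrt(86))*((1/2)*(-1/29)*6) = (15 - I*sqrt(86))*(-3/29) = -45/29 + 3*I*sqrt(86)/29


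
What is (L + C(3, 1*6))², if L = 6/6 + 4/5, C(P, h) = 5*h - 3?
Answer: 20736/25 ≈ 829.44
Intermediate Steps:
C(P, h) = -3 + 5*h
L = 9/5 (L = 6*(⅙) + 4*(⅕) = 1 + ⅘ = 9/5 ≈ 1.8000)
(L + C(3, 1*6))² = (9/5 + (-3 + 5*(1*6)))² = (9/5 + (-3 + 5*6))² = (9/5 + (-3 + 30))² = (9/5 + 27)² = (144/5)² = 20736/25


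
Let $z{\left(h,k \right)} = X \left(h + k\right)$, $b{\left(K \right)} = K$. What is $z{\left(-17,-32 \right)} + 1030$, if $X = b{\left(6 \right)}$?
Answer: $736$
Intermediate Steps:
$X = 6$
$z{\left(h,k \right)} = 6 h + 6 k$ ($z{\left(h,k \right)} = 6 \left(h + k\right) = 6 h + 6 k$)
$z{\left(-17,-32 \right)} + 1030 = \left(6 \left(-17\right) + 6 \left(-32\right)\right) + 1030 = \left(-102 - 192\right) + 1030 = -294 + 1030 = 736$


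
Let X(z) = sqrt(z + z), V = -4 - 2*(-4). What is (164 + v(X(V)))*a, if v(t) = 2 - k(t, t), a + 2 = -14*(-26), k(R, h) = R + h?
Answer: 60092 - 1448*sqrt(2) ≈ 58044.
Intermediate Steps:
V = 4 (V = -4 + 8 = 4)
X(z) = sqrt(2)*sqrt(z) (X(z) = sqrt(2*z) = sqrt(2)*sqrt(z))
a = 362 (a = -2 - 14*(-26) = -2 + 364 = 362)
v(t) = 2 - 2*t (v(t) = 2 - (t + t) = 2 - 2*t)
(164 + v(X(V)))*a = (164 + (2 - 2*sqrt(2)*sqrt(4)))*362 = (164 + (2 - 2*sqrt(2)*2))*362 = (164 + (2 - 4*sqrt(2)))*362 = (166 - 4*sqrt(2))*362 = 60092 - 1448*sqrt(2)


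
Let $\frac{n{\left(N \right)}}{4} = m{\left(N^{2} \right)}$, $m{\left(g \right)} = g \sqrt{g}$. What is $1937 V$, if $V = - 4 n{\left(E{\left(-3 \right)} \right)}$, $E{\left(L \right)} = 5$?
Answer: $-3874000$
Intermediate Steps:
$m{\left(g \right)} = g^{\frac{3}{2}}$
$n{\left(N \right)} = 4 \left(N^{2}\right)^{\frac{3}{2}}$
$V = -2000$ ($V = - 4 \cdot 4 \left(5^{2}\right)^{\frac{3}{2}} = - 4 \cdot 4 \cdot 25^{\frac{3}{2}} = - 4 \cdot 4 \cdot 125 = \left(-4\right) 500 = -2000$)
$1937 V = 1937 \left(-2000\right) = -3874000$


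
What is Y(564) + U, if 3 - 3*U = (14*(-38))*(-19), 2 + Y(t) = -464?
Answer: -11503/3 ≈ -3834.3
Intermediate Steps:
Y(t) = -466 (Y(t) = -2 - 464 = -466)
U = -10105/3 (U = 1 - 14*(-38)*(-19)/3 = 1 - (-532)*(-19)/3 = 1 - ⅓*10108 = 1 - 10108/3 = -10105/3 ≈ -3368.3)
Y(564) + U = -466 - 10105/3 = -11503/3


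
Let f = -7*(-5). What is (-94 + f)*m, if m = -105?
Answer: 6195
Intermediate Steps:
f = 35
(-94 + f)*m = (-94 + 35)*(-105) = -59*(-105) = 6195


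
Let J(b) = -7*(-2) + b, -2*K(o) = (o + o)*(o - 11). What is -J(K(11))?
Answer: -14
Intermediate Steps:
K(o) = -o*(-11 + o) (K(o) = -(o + o)*(o - 11)/2 = -2*o*(-11 + o)/2 = -o*(-11 + o))
J(b) = 14 + b
-J(K(11)) = -(14 + 11*(11 - 1*11)) = -(14 + 11*(11 - 11)) = -(14 + 11*0) = -(14 + 0) = -1*14 = -14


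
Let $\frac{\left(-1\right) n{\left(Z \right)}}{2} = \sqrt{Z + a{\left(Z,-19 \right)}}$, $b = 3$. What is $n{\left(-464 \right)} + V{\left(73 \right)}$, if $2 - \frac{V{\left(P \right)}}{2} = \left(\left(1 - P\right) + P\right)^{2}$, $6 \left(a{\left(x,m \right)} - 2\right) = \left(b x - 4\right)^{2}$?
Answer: $2 - \frac{2 \sqrt{2919066}}{3} \approx -1137.0$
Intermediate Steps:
$a{\left(x,m \right)} = 2 + \frac{\left(-4 + 3 x\right)^{2}}{6}$ ($a{\left(x,m \right)} = 2 + \frac{\left(3 x - 4\right)^{2}}{6} = 2 + \frac{\left(-4 + 3 x\right)^{2}}{6}$)
$V{\left(P \right)} = 2$ ($V{\left(P \right)} = 4 - 2 \left(\left(1 - P\right) + P\right)^{2} = 4 - 2 \cdot 1^{2} = 4 - 2 = 2$)
$n{\left(Z \right)} = - 2 \sqrt{2 + Z + \frac{\left(-4 + 3 Z\right)^{2}}{6}}$ ($n{\left(Z \right)} = - 2 \sqrt{Z + \left(2 + \frac{\left(-4 + 3 Z\right)^{2}}{6}\right)} = - 2 \sqrt{2 + Z + \frac{\left(-4 + 3 Z\right)^{2}}{6}}$)
$n{\left(-464 \right)} + V{\left(73 \right)} = - \frac{\sqrt{168 - -50112 + 54 \left(-464\right)^{2}}}{3} + 2 = - \frac{\sqrt{168 + 50112 + 54 \cdot 215296}}{3} + 2 = - \frac{\sqrt{168 + 50112 + 11625984}}{3} + 2 = - \frac{\sqrt{11676264}}{3} + 2 = - \frac{2 \sqrt{2919066}}{3} + 2 = 2 - \frac{2 \sqrt{2919066}}{3}$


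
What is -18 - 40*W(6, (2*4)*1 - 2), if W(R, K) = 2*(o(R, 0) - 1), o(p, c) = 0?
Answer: 62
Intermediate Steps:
W(R, K) = -2 (W(R, K) = 2*(0 - 1) = 2*(-1) = -2)
-18 - 40*W(6, (2*4)*1 - 2) = -18 - 40*(-2) = -18 + 80 = 62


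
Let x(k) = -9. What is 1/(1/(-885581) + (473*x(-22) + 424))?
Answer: -885581/3394431974 ≈ -0.00026089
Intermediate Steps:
1/(1/(-885581) + (473*x(-22) + 424)) = 1/(1/(-885581) + (473*(-9) + 424)) = 1/(-1/885581 + (-4257 + 424)) = 1/(-1/885581 - 3833) = 1/(-3394431974/885581) = -885581/3394431974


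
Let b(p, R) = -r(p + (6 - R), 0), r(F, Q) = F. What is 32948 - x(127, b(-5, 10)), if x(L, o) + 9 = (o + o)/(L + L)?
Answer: 4185530/127 ≈ 32957.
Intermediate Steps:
b(p, R) = -6 + R - p (b(p, R) = -(p + (6 - R)) = -(6 + p - R) = -6 + R - p)
x(L, o) = -9 + o/L (x(L, o) = -9 + (o + o)/(L + L) = -9 + (2*o)/((2*L)) = -9 + (2*o)*(1/(2*L)) = -9 + o/L)
32948 - x(127, b(-5, 10)) = 32948 - (-9 + (-6 + 10 - 1*(-5))/127) = 32948 - (-9 + (-6 + 10 + 5)*(1/127)) = 32948 - (-9 + 9*(1/127)) = 32948 - (-9 + 9/127) = 32948 - 1*(-1134/127) = 32948 + 1134/127 = 4185530/127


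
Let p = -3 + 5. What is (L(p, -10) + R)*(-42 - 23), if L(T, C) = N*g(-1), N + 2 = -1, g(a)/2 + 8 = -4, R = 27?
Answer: -6435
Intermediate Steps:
g(a) = -24 (g(a) = -16 + 2*(-4) = -16 - 8 = -24)
p = 2
N = -3 (N = -2 - 1 = -3)
L(T, C) = 72 (L(T, C) = -3*(-24) = 72)
(L(p, -10) + R)*(-42 - 23) = (72 + 27)*(-42 - 23) = 99*(-65) = -6435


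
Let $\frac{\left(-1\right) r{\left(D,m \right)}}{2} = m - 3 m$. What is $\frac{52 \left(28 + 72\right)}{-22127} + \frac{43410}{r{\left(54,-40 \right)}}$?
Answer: $- \frac{96136507}{354032} \approx -271.55$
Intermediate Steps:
$r{\left(D,m \right)} = 4 m$ ($r{\left(D,m \right)} = - 2 \left(m - 3 m\right) = - 2 \left(- 2 m\right) = 4 m$)
$\frac{52 \left(28 + 72\right)}{-22127} + \frac{43410}{r{\left(54,-40 \right)}} = \frac{52 \left(28 + 72\right)}{-22127} + \frac{43410}{4 \left(-40\right)} = 52 \cdot 100 \left(- \frac{1}{22127}\right) + \frac{43410}{-160} = 5200 \left(- \frac{1}{22127}\right) + 43410 \left(- \frac{1}{160}\right) = - \frac{5200}{22127} - \frac{4341}{16} = - \frac{96136507}{354032}$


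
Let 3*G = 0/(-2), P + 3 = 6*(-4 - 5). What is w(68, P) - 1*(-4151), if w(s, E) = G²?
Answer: 4151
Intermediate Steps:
P = -57 (P = -3 + 6*(-4 - 5) = -3 + 6*(-9) = -3 - 54 = -57)
G = 0 (G = (0/(-2))/3 = (0*(-½))/3 = (⅓)*0 = 0)
w(s, E) = 0 (w(s, E) = 0² = 0)
w(68, P) - 1*(-4151) = 0 - 1*(-4151) = 0 + 4151 = 4151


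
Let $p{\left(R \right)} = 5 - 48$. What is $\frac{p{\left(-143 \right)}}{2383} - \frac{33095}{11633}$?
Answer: $- \frac{79365604}{27721439} \approx -2.863$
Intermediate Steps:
$p{\left(R \right)} = -43$ ($p{\left(R \right)} = 5 - 48 = -43$)
$\frac{p{\left(-143 \right)}}{2383} - \frac{33095}{11633} = - \frac{43}{2383} - \frac{33095}{11633} = - \frac{79365604}{27721439}$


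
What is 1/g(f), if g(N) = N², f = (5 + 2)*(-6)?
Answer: 1/1764 ≈ 0.00056689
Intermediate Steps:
f = -42 (f = 7*(-6) = -42)
1/g(f) = 1/((-42)²) = 1/1764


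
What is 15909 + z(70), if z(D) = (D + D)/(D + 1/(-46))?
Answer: 51217511/3219 ≈ 15911.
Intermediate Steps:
z(D) = 2*D/(-1/46 + D) (z(D) = (2*D)/(D - 1/46) = (2*D)/(-1/46 + D) = 2*D/(-1/46 + D))
15909 + z(70) = 15909 + 92*70/(-1 + 46*70) = 15909 + 92*70/(-1 + 3220) = 15909 + 92*70/3219 = 15909 + 92*70*(1/3219) = 15909 + 6440/3219 = 51217511/3219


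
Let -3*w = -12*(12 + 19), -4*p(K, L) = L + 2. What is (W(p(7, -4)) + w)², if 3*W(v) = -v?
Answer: 552049/36 ≈ 15335.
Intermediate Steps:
p(K, L) = -½ - L/4 (p(K, L) = -(L + 2)/4 = -(2 + L)/4 = -½ - L/4)
W(v) = -v/3 (W(v) = (-v)/3 = -v/3)
w = 124 (w = -(-4)*(12 + 19) = -(-4)*31 = -⅓*(-372) = 124)
(W(p(7, -4)) + w)² = (-(-½ - ¼*(-4))/3 + 124)² = (-(-½ + 1)/3 + 124)² = (-⅓*½ + 124)² = (-⅙ + 124)² = (743/6)² = 552049/36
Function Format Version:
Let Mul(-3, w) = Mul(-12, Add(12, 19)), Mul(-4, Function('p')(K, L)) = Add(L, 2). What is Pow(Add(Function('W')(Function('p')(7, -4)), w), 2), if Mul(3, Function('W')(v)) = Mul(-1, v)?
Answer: Rational(552049, 36) ≈ 15335.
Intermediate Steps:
Function('p')(K, L) = Add(Rational(-1, 2), Mul(Rational(-1, 4), L)) (Function('p')(K, L) = Mul(Rational(-1, 4), Add(L, 2)) = Mul(Rational(-1, 4), Add(2, L)) = Add(Rational(-1, 2), Mul(Rational(-1, 4), L)))
Function('W')(v) = Mul(Rational(-1, 3), v) (Function('W')(v) = Mul(Rational(1, 3), Mul(-1, v)) = Mul(Rational(-1, 3), v))
w = 124 (w = Mul(Rational(-1, 3), Mul(-12, Add(12, 19))) = Mul(Rational(-1, 3), Mul(-12, 31)) = Mul(Rational(-1, 3), -372) = 124)
Pow(Add(Function('W')(Function('p')(7, -4)), w), 2) = Pow(Add(Mul(Rational(-1, 3), Add(Rational(-1, 2), Mul(Rational(-1, 4), -4))), 124), 2) = Pow(Add(Mul(Rational(-1, 3), Add(Rational(-1, 2), 1)), 124), 2) = Pow(Add(Mul(Rational(-1, 3), Rational(1, 2)), 124), 2) = Pow(Add(Rational(-1, 6), 124), 2) = Pow(Rational(743, 6), 2) = Rational(552049, 36)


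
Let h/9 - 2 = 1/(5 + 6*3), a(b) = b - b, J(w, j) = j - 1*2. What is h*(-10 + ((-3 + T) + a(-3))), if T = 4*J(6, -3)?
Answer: -13959/23 ≈ -606.91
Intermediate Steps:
J(w, j) = -2 + j (J(w, j) = j - 2 = -2 + j)
a(b) = 0
T = -20 (T = 4*(-2 - 3) = 4*(-5) = -20)
h = 423/23 (h = 18 + 9/(5 + 6*3) = 18 + 9/(5 + 18) = 18 + 9/23 = 423/23 ≈ 18.391)
h*(-10 + ((-3 + T) + a(-3))) = 423*(-10 + ((-3 - 20) + 0))/23 = 423*(-10 + (-23 + 0))/23 = 423*(-10 - 23)/23 = (423/23)*(-33) = -13959/23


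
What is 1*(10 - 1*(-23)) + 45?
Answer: 78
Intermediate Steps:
1*(10 - 1*(-23)) + 45 = 1*(10 + 23) + 45 = 1*33 + 45 = 33 + 45 = 78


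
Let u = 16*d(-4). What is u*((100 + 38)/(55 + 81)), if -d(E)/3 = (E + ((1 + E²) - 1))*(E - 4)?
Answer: 79488/17 ≈ 4675.8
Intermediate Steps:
d(E) = -3*(-4 + E)*(E + E²) (d(E) = -3*(E + ((1 + E²) - 1))*(E - 4) = -3*(E + E²)*(-4 + E) = -3*(-4 + E)*(E + E²))
u = 4608 (u = 16*(3*(-4)*(4 - 1*(-4)² + 3*(-4))) = 16*(3*(-4)*(4 - 1*16 - 12)) = 16*(3*(-4)*(4 - 16 - 12)) = 16*(3*(-4)*(-24)) = 16*288 = 4608)
u*((100 + 38)/(55 + 81)) = 4608*((100 + 38)/(55 + 81)) = 4608*(138/136) = 4608*(138*(1/136)) = 4608*(69/68) = 79488/17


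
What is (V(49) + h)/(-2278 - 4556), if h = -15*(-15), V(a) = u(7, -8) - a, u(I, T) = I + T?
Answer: -175/6834 ≈ -0.025607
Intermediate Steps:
V(a) = -1 - a (V(a) = (7 - 8) - a = -1 - a)
h = 225
(V(49) + h)/(-2278 - 4556) = ((-1 - 1*49) + 225)/(-2278 - 4556) = ((-1 - 49) + 225)/(-6834) = (-50 + 225)*(-1/6834) = 175*(-1/6834) = -175/6834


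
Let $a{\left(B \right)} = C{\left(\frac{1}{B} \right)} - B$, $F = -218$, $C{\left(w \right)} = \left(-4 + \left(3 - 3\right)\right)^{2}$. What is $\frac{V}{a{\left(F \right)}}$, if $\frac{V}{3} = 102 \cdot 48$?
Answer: $\frac{816}{13} \approx 62.769$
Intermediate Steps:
$C{\left(w \right)} = 16$ ($C{\left(w \right)} = \left(-4 + \left(3 - 3\right)\right)^{2} = \left(-4 + 0\right)^{2} = \left(-4\right)^{2} = 16$)
$a{\left(B \right)} = 16 - B$
$V = 14688$ ($V = 3 \cdot 102 \cdot 48 = 3 \cdot 4896 = 14688$)
$\frac{V}{a{\left(F \right)}} = \frac{14688}{16 - -218} = \frac{14688}{16 + 218} = \frac{14688}{234} = 14688 \cdot \frac{1}{234} = \frac{816}{13}$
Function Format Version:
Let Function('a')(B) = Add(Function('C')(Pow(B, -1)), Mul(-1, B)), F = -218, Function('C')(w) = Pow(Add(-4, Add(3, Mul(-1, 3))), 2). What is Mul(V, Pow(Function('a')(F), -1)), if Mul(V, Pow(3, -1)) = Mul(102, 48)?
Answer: Rational(816, 13) ≈ 62.769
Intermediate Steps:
Function('C')(w) = 16 (Function('C')(w) = Pow(Add(-4, Add(3, -3)), 2) = Pow(Add(-4, 0), 2) = Pow(-4, 2) = 16)
Function('a')(B) = Add(16, Mul(-1, B))
V = 14688 (V = Mul(3, Mul(102, 48)) = Mul(3, 4896) = 14688)
Mul(V, Pow(Function('a')(F), -1)) = Mul(14688, Pow(Add(16, Mul(-1, -218)), -1)) = Mul(14688, Pow(Add(16, 218), -1)) = Mul(14688, Pow(234, -1)) = Mul(14688, Rational(1, 234)) = Rational(816, 13)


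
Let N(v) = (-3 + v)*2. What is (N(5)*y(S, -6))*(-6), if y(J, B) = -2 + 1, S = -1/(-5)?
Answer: 24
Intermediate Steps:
N(v) = -6 + 2*v
S = ⅕ (S = -1*(-⅕) = ⅕ ≈ 0.20000)
y(J, B) = -1
(N(5)*y(S, -6))*(-6) = ((-6 + 2*5)*(-1))*(-6) = ((-6 + 10)*(-1))*(-6) = (4*(-1))*(-6) = -4*(-6) = 24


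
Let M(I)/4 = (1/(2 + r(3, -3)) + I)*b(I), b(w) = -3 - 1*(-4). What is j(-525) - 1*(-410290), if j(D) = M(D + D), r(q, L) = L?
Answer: 406086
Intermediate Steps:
b(w) = 1 (b(w) = -3 + 4 = 1)
M(I) = -4 + 4*I (M(I) = 4*((1/(2 - 3) + I)*1) = 4*((1/(-1) + I)*1) = 4*((-1 + I)*1) = 4*(-1 + I) = -4 + 4*I)
j(D) = -4 + 8*D (j(D) = -4 + 4*(D + D) = -4 + 4*(2*D) = -4 + 8*D)
j(-525) - 1*(-410290) = (-4 + 8*(-525)) - 1*(-410290) = (-4 - 4200) + 410290 = -4204 + 410290 = 406086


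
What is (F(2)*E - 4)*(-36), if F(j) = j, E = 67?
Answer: -4680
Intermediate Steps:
(F(2)*E - 4)*(-36) = (2*67 - 4)*(-36) = (134 - 4)*(-36) = 130*(-36) = -4680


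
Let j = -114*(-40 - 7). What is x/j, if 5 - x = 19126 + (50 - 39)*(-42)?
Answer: -397/114 ≈ -3.4825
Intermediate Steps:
j = 5358 (j = -114*(-47) = 5358)
x = -18659 (x = 5 - (19126 + (50 - 39)*(-42)) = 5 - (19126 + 11*(-42)) = 5 - (19126 - 462) = 5 - 1*18664 = 5 - 18664 = -18659)
x/j = -18659/5358 = -18659*1/5358 = -397/114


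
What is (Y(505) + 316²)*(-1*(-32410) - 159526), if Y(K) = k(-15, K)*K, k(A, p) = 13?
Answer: -13527811836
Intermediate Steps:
Y(K) = 13*K
(Y(505) + 316²)*(-1*(-32410) - 159526) = (13*505 + 316²)*(-1*(-32410) - 159526) = (6565 + 99856)*(32410 - 159526) = 106421*(-127116) = -13527811836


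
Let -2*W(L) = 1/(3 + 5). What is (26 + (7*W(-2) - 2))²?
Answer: 142129/256 ≈ 555.19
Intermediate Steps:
W(L) = -1/16 (W(L) = -1/(2*(3 + 5)) = -½/8 = -½*⅛ = -1/16)
(26 + (7*W(-2) - 2))² = (26 + (7*(-1/16) - 2))² = (26 + (-7/16 - 2))² = (26 - 39/16)² = (377/16)² = 142129/256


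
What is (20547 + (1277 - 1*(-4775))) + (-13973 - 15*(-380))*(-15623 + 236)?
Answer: 127323250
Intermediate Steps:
(20547 + (1277 - 1*(-4775))) + (-13973 - 15*(-380))*(-15623 + 236) = (20547 + (1277 + 4775)) + (-13973 + 5700)*(-15387) = (20547 + 6052) - 8273*(-15387) = 26599 + 127296651 = 127323250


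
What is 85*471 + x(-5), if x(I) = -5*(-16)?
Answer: 40115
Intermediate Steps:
x(I) = 80
85*471 + x(-5) = 85*471 + 80 = 40035 + 80 = 40115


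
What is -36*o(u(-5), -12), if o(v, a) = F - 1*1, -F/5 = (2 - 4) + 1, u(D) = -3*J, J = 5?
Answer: -144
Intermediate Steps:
u(D) = -15 (u(D) = -3*5 = -15)
F = 5 (F = -5*((2 - 4) + 1) = -5*(-2 + 1) = -5*(-1) = 5)
o(v, a) = 4 (o(v, a) = 5 - 1*1 = 5 - 1 = 4)
-36*o(u(-5), -12) = -36*4 = -144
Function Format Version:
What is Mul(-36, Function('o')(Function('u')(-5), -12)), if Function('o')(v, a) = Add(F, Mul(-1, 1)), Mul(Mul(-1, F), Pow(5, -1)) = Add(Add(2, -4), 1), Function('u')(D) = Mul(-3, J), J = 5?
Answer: -144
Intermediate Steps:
Function('u')(D) = -15 (Function('u')(D) = Mul(-3, 5) = -15)
F = 5 (F = Mul(-5, Add(Add(2, -4), 1)) = Mul(-5, Add(-2, 1)) = Mul(-5, -1) = 5)
Function('o')(v, a) = 4 (Function('o')(v, a) = Add(5, Mul(-1, 1)) = Add(5, -1) = 4)
Mul(-36, Function('o')(Function('u')(-5), -12)) = Mul(-36, 4) = -144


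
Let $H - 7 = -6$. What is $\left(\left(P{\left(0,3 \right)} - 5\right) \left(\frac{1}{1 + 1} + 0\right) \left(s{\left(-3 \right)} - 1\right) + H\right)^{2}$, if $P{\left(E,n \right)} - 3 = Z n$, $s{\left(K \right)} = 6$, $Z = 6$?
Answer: $1681$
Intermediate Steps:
$H = 1$ ($H = 7 - 6 = 1$)
$P{\left(E,n \right)} = 3 + 6 n$
$\left(\left(P{\left(0,3 \right)} - 5\right) \left(\frac{1}{1 + 1} + 0\right) \left(s{\left(-3 \right)} - 1\right) + H\right)^{2} = \left(\left(\left(3 + 6 \cdot 3\right) - 5\right) \left(\frac{1}{1 + 1} + 0\right) \left(6 - 1\right) + 1\right)^{2} = \left(\left(\left(3 + 18\right) - 5\right) \left(\frac{1}{2} + 0\right) 5 + 1\right)^{2} = \left(\left(21 - 5\right) \left(\frac{1}{2} + 0\right) 5 + 1\right)^{2} = \left(16 \cdot \frac{1}{2} \cdot 5 + 1\right)^{2} = \left(16 \cdot \frac{5}{2} + 1\right)^{2} = \left(40 + 1\right)^{2} = 41^{2} = 1681$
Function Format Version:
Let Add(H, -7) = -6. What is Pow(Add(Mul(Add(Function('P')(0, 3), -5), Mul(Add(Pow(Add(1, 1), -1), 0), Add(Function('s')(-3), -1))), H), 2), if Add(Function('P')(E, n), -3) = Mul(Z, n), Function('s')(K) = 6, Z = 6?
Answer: 1681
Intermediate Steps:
H = 1 (H = Add(7, -6) = 1)
Function('P')(E, n) = Add(3, Mul(6, n))
Pow(Add(Mul(Add(Function('P')(0, 3), -5), Mul(Add(Pow(Add(1, 1), -1), 0), Add(Function('s')(-3), -1))), H), 2) = Pow(Add(Mul(Add(Add(3, Mul(6, 3)), -5), Mul(Add(Pow(Add(1, 1), -1), 0), Add(6, -1))), 1), 2) = Pow(Add(Mul(Add(Add(3, 18), -5), Mul(Add(Pow(2, -1), 0), 5)), 1), 2) = Pow(Add(Mul(Add(21, -5), Mul(Add(Rational(1, 2), 0), 5)), 1), 2) = Pow(Add(Mul(16, Mul(Rational(1, 2), 5)), 1), 2) = Pow(Add(Mul(16, Rational(5, 2)), 1), 2) = Pow(Add(40, 1), 2) = Pow(41, 2) = 1681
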